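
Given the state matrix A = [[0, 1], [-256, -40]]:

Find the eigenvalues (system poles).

det(A - λI) = λ² - (-40)λ + 256 = (λ - (-32))(λ - (-8)). Eigenvalues: -32, -8.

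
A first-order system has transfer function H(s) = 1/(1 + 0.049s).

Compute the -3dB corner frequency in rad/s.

Corner frequency = 1/τ = 1/0.049 = 20.408 rad/s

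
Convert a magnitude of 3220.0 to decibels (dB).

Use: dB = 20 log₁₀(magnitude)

dB = 20 log₁₀(3220.0) = 70.2 dB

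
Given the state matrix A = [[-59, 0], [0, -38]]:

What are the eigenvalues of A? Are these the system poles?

For diagonal matrix, eigenvalues are diagonal entries: λ₁ = -59, λ₂ = -38. Eigenvalues of A = system poles.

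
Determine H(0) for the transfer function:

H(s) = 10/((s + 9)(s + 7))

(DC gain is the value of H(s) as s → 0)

DC gain = H(0) = 10/(9 × 7) = 10/63 = 0.1587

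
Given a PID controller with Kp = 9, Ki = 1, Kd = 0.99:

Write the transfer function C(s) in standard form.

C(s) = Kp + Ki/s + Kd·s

Substituting values: C(s) = 9 + 1/s + 0.99s = (0.99s² + 9s + 1)/s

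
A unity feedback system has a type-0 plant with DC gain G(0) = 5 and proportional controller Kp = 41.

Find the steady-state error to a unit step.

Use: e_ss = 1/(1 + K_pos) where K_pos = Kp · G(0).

K_pos = Kp · G(0) = 41 × 5 = 205. e_ss = 1/(1 + 205) = 0.0049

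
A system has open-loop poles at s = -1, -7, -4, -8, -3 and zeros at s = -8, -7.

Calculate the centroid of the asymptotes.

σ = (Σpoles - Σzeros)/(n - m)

σ = (Σpoles - Σzeros)/(n - m) = (-23 - (-15))/(5 - 2) = -8/3 = -2.67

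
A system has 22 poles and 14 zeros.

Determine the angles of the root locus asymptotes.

n - m = 22 - 14 = 8. Angles: θk = (2k + 1)·180°/8 = 22.5°, 67.5°, 112.5°, 157.5°, 202.5°, 247.5°, 292.5°, 337.5°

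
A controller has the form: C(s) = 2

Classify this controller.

This is a Proportional (P) controller.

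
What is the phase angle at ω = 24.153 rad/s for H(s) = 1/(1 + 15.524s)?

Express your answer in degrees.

Phase = -arctan(ωτ) = -arctan(24.153 × 15.524) = -89.8°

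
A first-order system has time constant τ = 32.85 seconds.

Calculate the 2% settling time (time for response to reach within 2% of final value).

For first-order system, 2% settling time ≈ 4τ = 4 × 32.85 = 131.4 s.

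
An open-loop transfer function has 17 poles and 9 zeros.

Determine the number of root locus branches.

Root locus has n branches where n = number of poles = 17.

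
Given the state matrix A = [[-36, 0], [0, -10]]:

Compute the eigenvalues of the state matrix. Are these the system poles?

For diagonal matrix, eigenvalues are diagonal entries: λ₁ = -36, λ₂ = -10. Eigenvalues of A = system poles.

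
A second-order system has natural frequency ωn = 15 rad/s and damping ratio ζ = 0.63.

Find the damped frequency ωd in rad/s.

ωd = ωn√(1 - ζ²) = 15√(1 - 0.63²) = 11.65 rad/s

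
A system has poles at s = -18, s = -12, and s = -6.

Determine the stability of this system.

All poles are in the left half-plane. System is stable.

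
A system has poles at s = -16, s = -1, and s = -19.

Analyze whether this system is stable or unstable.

All poles are in the left half-plane. System is stable.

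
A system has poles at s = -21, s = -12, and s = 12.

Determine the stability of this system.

Pole(s) at s = 12 are not in the left half-plane. System is unstable.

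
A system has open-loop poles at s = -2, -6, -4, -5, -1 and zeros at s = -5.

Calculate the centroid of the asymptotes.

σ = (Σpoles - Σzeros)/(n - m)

σ = (Σpoles - Σzeros)/(n - m) = (-18 - (-5))/(5 - 1) = -13/4 = -3.25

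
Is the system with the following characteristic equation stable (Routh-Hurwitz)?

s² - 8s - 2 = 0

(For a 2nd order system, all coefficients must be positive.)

Coefficients: 1, -8, -2. b=-8, c=-2 not positive, so system is unstable.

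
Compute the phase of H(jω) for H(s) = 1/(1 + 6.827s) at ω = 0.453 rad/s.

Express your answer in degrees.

Phase = -arctan(ωτ) = -arctan(0.453 × 6.827) = -72.1°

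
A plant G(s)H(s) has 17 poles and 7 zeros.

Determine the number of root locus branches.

Root locus has n branches where n = number of poles = 17.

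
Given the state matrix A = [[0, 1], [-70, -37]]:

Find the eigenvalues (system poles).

det(A - λI) = λ² - (-37)λ + 70 = (λ - (-2))(λ - (-35)). Eigenvalues: -2, -35.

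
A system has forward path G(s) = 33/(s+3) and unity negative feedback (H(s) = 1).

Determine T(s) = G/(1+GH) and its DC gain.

T(s) = G/(1+GH) = [33/(s+3)] / [1 + 33/(s+3)] = 33/(s+3+33) = 33/(s+36). DC gain = 33/36 = 0.9167.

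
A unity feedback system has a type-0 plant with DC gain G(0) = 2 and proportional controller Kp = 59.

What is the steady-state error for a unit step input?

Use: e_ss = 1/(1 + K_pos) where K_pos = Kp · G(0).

K_pos = Kp · G(0) = 59 × 2 = 118. e_ss = 1/(1 + 118) = 0.0084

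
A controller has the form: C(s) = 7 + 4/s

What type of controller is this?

This is a Proportional-Integral (PI) controller.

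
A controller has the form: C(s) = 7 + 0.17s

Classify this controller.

This is a Proportional-Derivative (PD) controller.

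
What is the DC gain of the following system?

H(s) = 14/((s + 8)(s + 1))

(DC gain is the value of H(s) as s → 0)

DC gain = H(0) = 14/(8 × 1) = 14/8 = 1.75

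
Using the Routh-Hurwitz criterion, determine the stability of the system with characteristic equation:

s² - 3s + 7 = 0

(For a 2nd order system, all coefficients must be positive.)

Coefficients: 1, -3, 7. b=-3 not positive, so system is unstable.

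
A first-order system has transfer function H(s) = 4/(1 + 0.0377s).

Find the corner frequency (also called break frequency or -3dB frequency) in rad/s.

Corner frequency = 1/τ = 1/0.0377 = 26.525 rad/s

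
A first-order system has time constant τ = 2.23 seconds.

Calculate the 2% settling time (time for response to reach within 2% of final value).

For first-order system, 2% settling time ≈ 4τ = 4 × 2.23 = 8.92 s.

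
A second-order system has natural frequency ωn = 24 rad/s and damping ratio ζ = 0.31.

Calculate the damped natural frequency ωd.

ωd = ωn√(1 - ζ²) = 24√(1 - 0.31²) = 22.82 rad/s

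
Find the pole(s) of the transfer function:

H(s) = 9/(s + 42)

Pole is where denominator = 0: s + 42 = 0, so s = -42.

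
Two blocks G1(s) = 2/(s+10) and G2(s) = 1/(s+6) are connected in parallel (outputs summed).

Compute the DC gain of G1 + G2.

Parallel: G_eq = G1 + G2. DC gain = G1(0) + G2(0) = 2/10 + 1/6 = 0.2 + 0.1667 = 0.3667.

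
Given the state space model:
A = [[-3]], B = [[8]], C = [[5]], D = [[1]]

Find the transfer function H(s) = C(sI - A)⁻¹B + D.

(sI - A)⁻¹ = 1/(s + 3). H(s) = 5×8/(s + 3) + 1 = (s + 43)/(s + 3).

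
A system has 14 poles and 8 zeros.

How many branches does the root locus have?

Root locus has n branches where n = number of poles = 14.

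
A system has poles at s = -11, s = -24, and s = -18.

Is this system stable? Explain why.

All poles are in the left half-plane. System is stable.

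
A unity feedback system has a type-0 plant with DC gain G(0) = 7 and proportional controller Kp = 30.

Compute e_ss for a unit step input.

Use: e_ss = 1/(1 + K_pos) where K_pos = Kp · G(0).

K_pos = Kp · G(0) = 30 × 7 = 210. e_ss = 1/(1 + 210) = 0.0047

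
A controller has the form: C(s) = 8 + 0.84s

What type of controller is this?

This is a Proportional-Derivative (PD) controller.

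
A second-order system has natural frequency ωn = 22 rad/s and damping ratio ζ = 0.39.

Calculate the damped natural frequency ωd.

ωd = ωn√(1 - ζ²) = 22√(1 - 0.39²) = 20.26 rad/s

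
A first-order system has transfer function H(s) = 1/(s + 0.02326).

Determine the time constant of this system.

For H(s) = 1/(s + 1/τ), the pole is at -1/τ = -0.02326, so τ = 1/0.02326 = 42.99 s.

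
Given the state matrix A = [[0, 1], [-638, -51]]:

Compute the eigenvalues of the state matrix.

det(A - λI) = λ² - (-51)λ + 638 = (λ - (-29))(λ - (-22)). Eigenvalues: -29, -22.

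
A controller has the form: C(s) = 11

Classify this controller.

This is a Proportional (P) controller.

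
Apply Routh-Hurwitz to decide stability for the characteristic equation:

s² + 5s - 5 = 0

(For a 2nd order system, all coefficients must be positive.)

Coefficients: 1, 5, -5. c=-5 not positive, so system is unstable.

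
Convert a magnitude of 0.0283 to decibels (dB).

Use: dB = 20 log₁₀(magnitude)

dB = 20 log₁₀(0.0283) = -31.0 dB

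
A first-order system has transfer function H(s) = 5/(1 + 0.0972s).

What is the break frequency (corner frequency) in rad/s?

Corner frequency = 1/τ = 1/0.0972 = 10.288 rad/s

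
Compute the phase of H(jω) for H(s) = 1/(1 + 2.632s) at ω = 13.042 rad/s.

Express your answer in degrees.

Phase = -arctan(ωτ) = -arctan(13.042 × 2.632) = -88.3°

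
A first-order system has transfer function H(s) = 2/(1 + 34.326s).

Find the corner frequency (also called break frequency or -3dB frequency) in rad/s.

Corner frequency = 1/τ = 1/34.326 = 0.029 rad/s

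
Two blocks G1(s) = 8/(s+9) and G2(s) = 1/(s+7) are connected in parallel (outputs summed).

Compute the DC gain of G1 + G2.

Parallel: G_eq = G1 + G2. DC gain = G1(0) + G2(0) = 8/9 + 1/7 = 0.8889 + 0.1429 = 1.0317.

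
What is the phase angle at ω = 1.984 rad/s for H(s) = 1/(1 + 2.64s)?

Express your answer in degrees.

Phase = -arctan(ωτ) = -arctan(1.984 × 2.64) = -79.2°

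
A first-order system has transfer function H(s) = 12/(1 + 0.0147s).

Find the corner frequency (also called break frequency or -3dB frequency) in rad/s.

Corner frequency = 1/τ = 1/0.0147 = 68.027 rad/s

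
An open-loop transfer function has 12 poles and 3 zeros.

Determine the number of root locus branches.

Root locus has n branches where n = number of poles = 12.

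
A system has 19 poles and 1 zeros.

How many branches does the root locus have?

Root locus has n branches where n = number of poles = 19.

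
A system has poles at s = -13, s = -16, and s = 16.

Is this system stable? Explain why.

Pole(s) at s = 16 are not in the left half-plane. System is unstable.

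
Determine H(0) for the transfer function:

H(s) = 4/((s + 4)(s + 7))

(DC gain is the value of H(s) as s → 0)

DC gain = H(0) = 4/(4 × 7) = 4/28 = 0.1429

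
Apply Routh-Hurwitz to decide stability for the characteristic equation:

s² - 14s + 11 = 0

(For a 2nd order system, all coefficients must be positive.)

Coefficients: 1, -14, 11. b=-14 not positive, so system is unstable.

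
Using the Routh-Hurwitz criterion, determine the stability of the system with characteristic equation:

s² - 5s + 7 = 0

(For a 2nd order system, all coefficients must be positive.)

Coefficients: 1, -5, 7. b=-5 not positive, so system is unstable.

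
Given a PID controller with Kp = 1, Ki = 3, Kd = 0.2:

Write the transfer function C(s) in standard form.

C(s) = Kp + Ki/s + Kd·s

Substituting values: C(s) = 1 + 3/s + 0.2s = (0.2s² + s + 3)/s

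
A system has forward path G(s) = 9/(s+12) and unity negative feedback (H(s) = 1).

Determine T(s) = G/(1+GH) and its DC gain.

T(s) = G/(1+GH) = [9/(s+12)] / [1 + 9/(s+12)] = 9/(s+12+9) = 9/(s+21). DC gain = 9/21 = 0.4286.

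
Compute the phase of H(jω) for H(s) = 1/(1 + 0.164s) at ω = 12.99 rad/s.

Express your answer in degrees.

Phase = -arctan(ωτ) = -arctan(12.99 × 0.164) = -64.9°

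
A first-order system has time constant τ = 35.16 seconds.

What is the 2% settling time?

For first-order system, 2% settling time ≈ 4τ = 4 × 35.16 = 140.64 s.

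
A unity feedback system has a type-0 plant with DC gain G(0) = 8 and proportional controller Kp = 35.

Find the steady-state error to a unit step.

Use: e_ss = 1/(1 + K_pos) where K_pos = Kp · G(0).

K_pos = Kp · G(0) = 35 × 8 = 280. e_ss = 1/(1 + 280) = 0.0036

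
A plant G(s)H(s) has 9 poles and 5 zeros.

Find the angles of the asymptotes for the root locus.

n - m = 9 - 5 = 4. Angles: θk = (2k + 1)·180°/4 = 45°, 135°, 225°, 315°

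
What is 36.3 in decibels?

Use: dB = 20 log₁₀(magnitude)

dB = 20 log₁₀(36.3) = 31.2 dB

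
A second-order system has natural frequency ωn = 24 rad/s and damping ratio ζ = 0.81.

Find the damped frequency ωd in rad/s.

ωd = ωn√(1 - ζ²) = 24√(1 - 0.81²) = 14.07 rad/s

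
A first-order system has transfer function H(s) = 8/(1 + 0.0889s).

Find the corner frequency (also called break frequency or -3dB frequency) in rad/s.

Corner frequency = 1/τ = 1/0.0889 = 11.249 rad/s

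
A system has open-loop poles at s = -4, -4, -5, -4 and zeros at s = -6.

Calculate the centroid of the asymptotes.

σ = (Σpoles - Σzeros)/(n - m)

σ = (Σpoles - Σzeros)/(n - m) = (-17 - (-6))/(4 - 1) = -11/3 = -3.67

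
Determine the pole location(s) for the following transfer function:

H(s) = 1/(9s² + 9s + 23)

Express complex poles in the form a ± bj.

Discriminant = 9² - 4×9×23 = 81 - 828 = -747 < 0, so the poles are a complex conjugate pair s = (-9 ± j√747)/(2×9). Real part = -9/(2×9) = -9/18 = -0.5; imaginary part = ±√747/(2×9) ≈ 1.5184. Poles: s = -0.5 ± 1.5184j.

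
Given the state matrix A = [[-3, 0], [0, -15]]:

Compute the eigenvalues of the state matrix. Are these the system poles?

For diagonal matrix, eigenvalues are diagonal entries: λ₁ = -3, λ₂ = -15. Eigenvalues of A = system poles.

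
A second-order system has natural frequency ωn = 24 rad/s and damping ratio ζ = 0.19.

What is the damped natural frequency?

ωd = ωn√(1 - ζ²) = 24√(1 - 0.19²) = 23.56 rad/s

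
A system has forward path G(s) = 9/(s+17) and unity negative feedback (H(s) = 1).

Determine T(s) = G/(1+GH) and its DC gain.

T(s) = G/(1+GH) = [9/(s+17)] / [1 + 9/(s+17)] = 9/(s+17+9) = 9/(s+26). DC gain = 9/26 = 0.3462.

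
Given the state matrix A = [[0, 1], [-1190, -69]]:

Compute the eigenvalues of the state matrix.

det(A - λI) = λ² - (-69)λ + 1190 = (λ - (-34))(λ - (-35)). Eigenvalues: -34, -35.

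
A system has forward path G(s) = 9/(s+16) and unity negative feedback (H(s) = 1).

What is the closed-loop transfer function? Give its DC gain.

T(s) = G/(1+GH) = [9/(s+16)] / [1 + 9/(s+16)] = 9/(s+16+9) = 9/(s+25). DC gain = 9/25 = 0.36.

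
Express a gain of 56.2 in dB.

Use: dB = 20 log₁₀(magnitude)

dB = 20 log₁₀(56.2) = 35.0 dB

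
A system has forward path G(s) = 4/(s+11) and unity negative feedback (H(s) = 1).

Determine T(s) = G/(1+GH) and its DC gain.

T(s) = G/(1+GH) = [4/(s+11)] / [1 + 4/(s+11)] = 4/(s+11+4) = 4/(s+15). DC gain = 4/15 = 0.2667.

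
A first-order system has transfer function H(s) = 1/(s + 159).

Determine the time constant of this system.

For H(s) = 1/(s + 1/τ), the pole is at -1/τ = -159, so τ = 1/159 = 0.0063 s.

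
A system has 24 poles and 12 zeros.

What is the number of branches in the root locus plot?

Root locus has n branches where n = number of poles = 24.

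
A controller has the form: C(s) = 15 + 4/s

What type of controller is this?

This is a Proportional-Integral (PI) controller.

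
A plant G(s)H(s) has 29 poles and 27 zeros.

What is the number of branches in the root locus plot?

Root locus has n branches where n = number of poles = 29.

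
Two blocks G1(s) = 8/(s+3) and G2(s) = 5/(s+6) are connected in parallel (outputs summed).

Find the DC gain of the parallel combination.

Parallel: G_eq = G1 + G2. DC gain = G1(0) + G2(0) = 8/3 + 5/6 = 2.6667 + 0.8333 = 3.5.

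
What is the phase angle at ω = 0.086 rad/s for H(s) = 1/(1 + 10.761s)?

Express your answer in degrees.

Phase = -arctan(ωτ) = -arctan(0.086 × 10.761) = -42.8°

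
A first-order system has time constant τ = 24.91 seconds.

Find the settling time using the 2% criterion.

For first-order system, 2% settling time ≈ 4τ = 4 × 24.91 = 99.64 s.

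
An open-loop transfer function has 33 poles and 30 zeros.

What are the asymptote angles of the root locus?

n - m = 33 - 30 = 3. Angles: θk = (2k + 1)·180°/3 = 60°, 180°, 300°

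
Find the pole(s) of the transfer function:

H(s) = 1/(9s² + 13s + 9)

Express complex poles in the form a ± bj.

Discriminant = 13² - 4×9×9 = 169 - 324 = -155 < 0, so the poles are a complex conjugate pair s = (-13 ± j√155)/(2×9). Real part = -13/(2×9) = -13/18 ≈ -0.7222; imaginary part = ±√155/(2×9) ≈ 0.6917. Poles: s = -0.7222 ± 0.6917j.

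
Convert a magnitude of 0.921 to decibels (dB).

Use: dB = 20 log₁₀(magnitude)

dB = 20 log₁₀(0.921) = -0.7 dB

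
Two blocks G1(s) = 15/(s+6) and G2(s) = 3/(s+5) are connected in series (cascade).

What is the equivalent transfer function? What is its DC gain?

Series: multiply transfer functions. G_eq = 15/(s+6) × 3/(s+5) = 45/((s+6)(s+5)). DC gain = 45/(6×5) = 1.5.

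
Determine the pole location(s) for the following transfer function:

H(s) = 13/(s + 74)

Pole is where denominator = 0: s + 74 = 0, so s = -74.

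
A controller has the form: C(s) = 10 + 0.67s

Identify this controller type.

This is a Proportional-Derivative (PD) controller.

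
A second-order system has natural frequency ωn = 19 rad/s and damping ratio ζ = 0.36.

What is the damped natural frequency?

ωd = ωn√(1 - ζ²) = 19√(1 - 0.36²) = 17.73 rad/s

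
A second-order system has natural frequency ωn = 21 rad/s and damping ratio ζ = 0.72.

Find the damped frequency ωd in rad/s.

ωd = ωn√(1 - ζ²) = 21√(1 - 0.72²) = 14.57 rad/s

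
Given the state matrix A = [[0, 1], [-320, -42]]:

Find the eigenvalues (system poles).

det(A - λI) = λ² - (-42)λ + 320 = (λ - (-32))(λ - (-10)). Eigenvalues: -32, -10.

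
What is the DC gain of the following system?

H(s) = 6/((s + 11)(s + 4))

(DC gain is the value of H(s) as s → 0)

DC gain = H(0) = 6/(11 × 4) = 6/44 = 0.1364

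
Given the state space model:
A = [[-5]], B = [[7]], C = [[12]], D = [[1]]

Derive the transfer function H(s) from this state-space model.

(sI - A)⁻¹ = 1/(s + 5). H(s) = 12×7/(s + 5) + 1 = (s + 89)/(s + 5).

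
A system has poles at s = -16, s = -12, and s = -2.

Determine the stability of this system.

All poles are in the left half-plane. System is stable.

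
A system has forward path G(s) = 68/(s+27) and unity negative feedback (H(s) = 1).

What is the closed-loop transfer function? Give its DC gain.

T(s) = G/(1+GH) = [68/(s+27)] / [1 + 68/(s+27)] = 68/(s+27+68) = 68/(s+95). DC gain = 68/95 = 0.7158.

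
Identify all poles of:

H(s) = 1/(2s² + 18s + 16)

Discriminant = 18² - 4×2×16 = 324 - 128 = 196 > 0, so two distinct real poles. Using quadratic formula: s = (-18 ± √196)/(2×2) = (-18 ± √196)/4, with √196 = 14. s₁ = -4/4 = -1, s₂ = -32/4 = -8. Poles: s₁ = -1, s₂ = -8.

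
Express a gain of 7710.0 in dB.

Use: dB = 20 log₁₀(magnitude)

dB = 20 log₁₀(7710.0) = 77.7 dB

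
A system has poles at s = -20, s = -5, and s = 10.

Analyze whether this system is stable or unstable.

Pole(s) at s = 10 are not in the left half-plane. System is unstable.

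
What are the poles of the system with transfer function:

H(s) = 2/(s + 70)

Pole is where denominator = 0: s + 70 = 0, so s = -70.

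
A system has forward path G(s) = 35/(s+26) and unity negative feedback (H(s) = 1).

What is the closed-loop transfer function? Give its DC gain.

T(s) = G/(1+GH) = [35/(s+26)] / [1 + 35/(s+26)] = 35/(s+26+35) = 35/(s+61). DC gain = 35/61 = 0.5738.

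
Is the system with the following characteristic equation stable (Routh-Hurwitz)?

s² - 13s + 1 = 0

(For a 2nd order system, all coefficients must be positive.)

Coefficients: 1, -13, 1. b=-13 not positive, so system is unstable.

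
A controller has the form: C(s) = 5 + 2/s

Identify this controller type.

This is a Proportional-Integral (PI) controller.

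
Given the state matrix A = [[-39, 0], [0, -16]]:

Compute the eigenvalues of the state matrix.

For diagonal matrix, eigenvalues are diagonal entries: λ₁ = -39, λ₂ = -16.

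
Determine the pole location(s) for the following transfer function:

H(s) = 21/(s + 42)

Pole is where denominator = 0: s + 42 = 0, so s = -42.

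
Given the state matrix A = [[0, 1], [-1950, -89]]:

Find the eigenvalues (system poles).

det(A - λI) = λ² - (-89)λ + 1950 = (λ - (-50))(λ - (-39)). Eigenvalues: -50, -39.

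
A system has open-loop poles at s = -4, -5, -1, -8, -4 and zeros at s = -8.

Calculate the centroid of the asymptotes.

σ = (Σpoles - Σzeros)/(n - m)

σ = (Σpoles - Σzeros)/(n - m) = (-22 - (-8))/(5 - 1) = -14/4 = -3.5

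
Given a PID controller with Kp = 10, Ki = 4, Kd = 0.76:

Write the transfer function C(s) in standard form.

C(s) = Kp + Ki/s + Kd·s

Substituting values: C(s) = 10 + 4/s + 0.76s = (0.76s² + 10s + 4)/s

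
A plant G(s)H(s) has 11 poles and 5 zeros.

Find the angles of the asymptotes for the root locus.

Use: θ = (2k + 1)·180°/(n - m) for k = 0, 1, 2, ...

n - m = 11 - 5 = 6. Angles: θk = (2k + 1)·180°/6 = 30°, 90°, 150°, 210°, 270°, 330°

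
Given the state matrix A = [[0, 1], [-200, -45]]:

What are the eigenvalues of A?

det(A - λI) = λ² - (-45)λ + 200 = (λ - (-5))(λ - (-40)). Eigenvalues: -5, -40.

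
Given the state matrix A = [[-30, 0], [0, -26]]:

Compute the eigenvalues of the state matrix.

For diagonal matrix, eigenvalues are diagonal entries: λ₁ = -30, λ₂ = -26.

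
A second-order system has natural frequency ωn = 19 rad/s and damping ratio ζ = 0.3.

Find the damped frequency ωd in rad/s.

ωd = ωn√(1 - ζ²) = 19√(1 - 0.3²) = 18.12 rad/s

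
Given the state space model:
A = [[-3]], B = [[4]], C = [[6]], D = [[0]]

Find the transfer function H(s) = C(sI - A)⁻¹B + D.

(sI - A)⁻¹ = 1/(s + 3). H(s) = 6 × 4/(s + 3) + 0 = 24/(s + 3).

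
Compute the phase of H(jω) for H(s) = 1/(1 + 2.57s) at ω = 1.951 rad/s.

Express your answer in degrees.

Phase = -arctan(ωτ) = -arctan(1.951 × 2.57) = -78.7°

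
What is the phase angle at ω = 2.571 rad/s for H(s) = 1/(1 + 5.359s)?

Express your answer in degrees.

Phase = -arctan(ωτ) = -arctan(2.571 × 5.359) = -85.8°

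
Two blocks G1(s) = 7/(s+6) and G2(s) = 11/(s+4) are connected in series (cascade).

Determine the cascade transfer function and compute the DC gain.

Series: multiply transfer functions. G_eq = 7/(s+6) × 11/(s+4) = 77/((s+6)(s+4)). DC gain = 77/(6×4) = 3.2083.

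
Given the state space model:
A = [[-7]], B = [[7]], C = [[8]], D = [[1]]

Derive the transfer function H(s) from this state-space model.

(sI - A)⁻¹ = 1/(s + 7). H(s) = 8×7/(s + 7) + 1 = (s + 63)/(s + 7).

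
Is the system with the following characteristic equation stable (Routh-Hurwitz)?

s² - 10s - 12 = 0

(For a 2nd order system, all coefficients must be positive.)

Coefficients: 1, -10, -12. b=-10, c=-12 not positive, so system is unstable.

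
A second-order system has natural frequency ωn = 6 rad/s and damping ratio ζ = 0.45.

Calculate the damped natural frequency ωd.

ωd = ωn√(1 - ζ²) = 6√(1 - 0.45²) = 5.36 rad/s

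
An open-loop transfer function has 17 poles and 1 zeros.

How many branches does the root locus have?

Root locus has n branches where n = number of poles = 17.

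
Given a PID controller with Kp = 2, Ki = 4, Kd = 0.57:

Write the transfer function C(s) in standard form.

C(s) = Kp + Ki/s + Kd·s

Substituting values: C(s) = 2 + 4/s + 0.57s = (0.57s² + 2s + 4)/s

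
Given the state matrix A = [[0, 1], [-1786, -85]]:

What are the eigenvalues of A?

det(A - λI) = λ² - (-85)λ + 1786 = (λ - (-47))(λ - (-38)). Eigenvalues: -47, -38.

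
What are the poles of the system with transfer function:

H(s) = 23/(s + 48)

Pole is where denominator = 0: s + 48 = 0, so s = -48.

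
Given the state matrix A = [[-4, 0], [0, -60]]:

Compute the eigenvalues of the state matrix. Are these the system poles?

For diagonal matrix, eigenvalues are diagonal entries: λ₁ = -4, λ₂ = -60. Eigenvalues of A = system poles.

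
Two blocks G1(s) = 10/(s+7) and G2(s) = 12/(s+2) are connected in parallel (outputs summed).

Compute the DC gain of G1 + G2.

Parallel: G_eq = G1 + G2. DC gain = G1(0) + G2(0) = 10/7 + 12/2 = 1.4286 + 6 = 7.4286.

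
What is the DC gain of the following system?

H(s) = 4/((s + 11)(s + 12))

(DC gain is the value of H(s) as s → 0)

DC gain = H(0) = 4/(11 × 12) = 4/132 = 0.0303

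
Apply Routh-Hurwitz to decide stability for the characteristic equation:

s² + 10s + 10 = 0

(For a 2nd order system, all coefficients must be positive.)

Coefficients: 1, 10, 10. All positive, so system is stable.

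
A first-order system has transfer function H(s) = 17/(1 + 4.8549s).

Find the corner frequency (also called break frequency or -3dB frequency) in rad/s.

Corner frequency = 1/τ = 1/4.8549 = 0.206 rad/s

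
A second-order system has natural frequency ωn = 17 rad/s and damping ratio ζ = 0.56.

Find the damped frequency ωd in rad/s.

ωd = ωn√(1 - ζ²) = 17√(1 - 0.56²) = 14.08 rad/s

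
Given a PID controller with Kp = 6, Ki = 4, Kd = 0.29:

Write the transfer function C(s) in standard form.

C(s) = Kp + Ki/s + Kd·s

Substituting values: C(s) = 6 + 4/s + 0.29s = (0.29s² + 6s + 4)/s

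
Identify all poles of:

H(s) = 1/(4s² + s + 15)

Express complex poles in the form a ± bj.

Discriminant = 1² - 4×4×15 = 1 - 240 = -239 < 0, so the poles are a complex conjugate pair s = (-1 ± j√239)/(2×4). Real part = -1/(2×4) = -1/8 = -0.125; imaginary part = ±√239/(2×4) ≈ 1.9325. Poles: s = -0.125 ± 1.9325j.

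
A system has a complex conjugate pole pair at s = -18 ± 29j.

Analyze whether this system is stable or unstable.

Real part of poles is -18 (< 0, left half-plane). Stable.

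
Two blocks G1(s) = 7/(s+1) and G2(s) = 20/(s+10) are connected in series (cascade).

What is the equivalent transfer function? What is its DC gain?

Series: multiply transfer functions. G_eq = 7/(s+1) × 20/(s+10) = 140/((s+1)(s+10)). DC gain = 140/(1×10) = 14.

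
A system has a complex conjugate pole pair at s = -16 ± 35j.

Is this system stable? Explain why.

Real part of poles is -16 (< 0, left half-plane). Stable.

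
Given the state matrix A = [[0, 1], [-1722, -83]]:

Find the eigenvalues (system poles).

det(A - λI) = λ² - (-83)λ + 1722 = (λ - (-42))(λ - (-41)). Eigenvalues: -42, -41.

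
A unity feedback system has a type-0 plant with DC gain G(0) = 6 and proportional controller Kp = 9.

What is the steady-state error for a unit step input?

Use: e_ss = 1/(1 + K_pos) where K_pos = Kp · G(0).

K_pos = Kp · G(0) = 9 × 6 = 54. e_ss = 1/(1 + 54) = 0.0182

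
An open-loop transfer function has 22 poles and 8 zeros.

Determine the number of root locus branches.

Root locus has n branches where n = number of poles = 22.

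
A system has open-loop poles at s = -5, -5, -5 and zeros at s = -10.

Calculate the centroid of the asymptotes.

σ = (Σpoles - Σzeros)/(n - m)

σ = (Σpoles - Σzeros)/(n - m) = (-15 - (-10))/(3 - 1) = -5/2 = -2.5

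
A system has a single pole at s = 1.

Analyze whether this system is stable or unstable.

Pole at s = 1 is in the right half-plane. Unstable.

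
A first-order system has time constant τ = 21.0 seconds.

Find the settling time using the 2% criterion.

For first-order system, 2% settling time ≈ 4τ = 4 × 21.0 = 84.0 s.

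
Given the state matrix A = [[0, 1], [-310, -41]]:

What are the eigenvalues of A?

det(A - λI) = λ² - (-41)λ + 310 = (λ - (-10))(λ - (-31)). Eigenvalues: -10, -31.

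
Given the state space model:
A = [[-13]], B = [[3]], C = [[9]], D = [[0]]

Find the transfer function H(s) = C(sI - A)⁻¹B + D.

(sI - A)⁻¹ = 1/(s + 13). H(s) = 9 × 3/(s + 13) + 0 = 27/(s + 13).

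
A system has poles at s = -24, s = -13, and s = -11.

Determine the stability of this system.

All poles are in the left half-plane. System is stable.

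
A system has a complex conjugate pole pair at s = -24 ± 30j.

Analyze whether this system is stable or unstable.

Real part of poles is -24 (< 0, left half-plane). Stable.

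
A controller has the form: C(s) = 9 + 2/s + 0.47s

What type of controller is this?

This is a Proportional-Integral-Derivative (PID) controller.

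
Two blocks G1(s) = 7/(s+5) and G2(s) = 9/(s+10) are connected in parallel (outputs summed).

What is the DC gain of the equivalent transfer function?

Parallel: G_eq = G1 + G2. DC gain = G1(0) + G2(0) = 7/5 + 9/10 = 1.4 + 0.9 = 2.3.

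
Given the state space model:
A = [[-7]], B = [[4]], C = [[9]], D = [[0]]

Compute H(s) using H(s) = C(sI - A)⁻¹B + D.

(sI - A)⁻¹ = 1/(s + 7). H(s) = 9 × 4/(s + 7) + 0 = 36/(s + 7).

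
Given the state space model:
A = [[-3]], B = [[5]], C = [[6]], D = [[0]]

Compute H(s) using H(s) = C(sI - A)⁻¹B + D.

(sI - A)⁻¹ = 1/(s + 3). H(s) = 6 × 5/(s + 3) + 0 = 30/(s + 3).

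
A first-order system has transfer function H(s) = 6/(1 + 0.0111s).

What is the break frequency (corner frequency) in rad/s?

Corner frequency = 1/τ = 1/0.0111 = 90.09 rad/s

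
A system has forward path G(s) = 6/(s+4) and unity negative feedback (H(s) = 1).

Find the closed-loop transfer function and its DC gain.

T(s) = G/(1+GH) = [6/(s+4)] / [1 + 6/(s+4)] = 6/(s+4+6) = 6/(s+10). DC gain = 6/10 = 0.6.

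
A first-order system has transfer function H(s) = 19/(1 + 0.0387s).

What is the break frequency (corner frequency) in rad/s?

Corner frequency = 1/τ = 1/0.0387 = 25.84 rad/s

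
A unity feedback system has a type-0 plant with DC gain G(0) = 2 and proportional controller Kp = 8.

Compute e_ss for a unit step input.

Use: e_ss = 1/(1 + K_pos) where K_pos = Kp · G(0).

K_pos = Kp · G(0) = 8 × 2 = 16. e_ss = 1/(1 + 16) = 0.0588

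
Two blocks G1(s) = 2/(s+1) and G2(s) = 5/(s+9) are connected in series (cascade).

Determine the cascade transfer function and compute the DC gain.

Series: multiply transfer functions. G_eq = 2/(s+1) × 5/(s+9) = 10/((s+1)(s+9)). DC gain = 10/(1×9) = 1.1111.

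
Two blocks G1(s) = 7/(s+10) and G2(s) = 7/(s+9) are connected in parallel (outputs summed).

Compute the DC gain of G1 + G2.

Parallel: G_eq = G1 + G2. DC gain = G1(0) + G2(0) = 7/10 + 7/9 = 0.7 + 0.7778 = 1.4778.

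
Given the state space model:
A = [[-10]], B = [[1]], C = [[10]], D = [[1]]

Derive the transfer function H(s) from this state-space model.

(sI - A)⁻¹ = 1/(s + 10). H(s) = 10×1/(s + 10) + 1 = (s + 20)/(s + 10).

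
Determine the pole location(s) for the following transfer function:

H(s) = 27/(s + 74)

Pole is where denominator = 0: s + 74 = 0, so s = -74.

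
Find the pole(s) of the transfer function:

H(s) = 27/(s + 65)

Pole is where denominator = 0: s + 65 = 0, so s = -65.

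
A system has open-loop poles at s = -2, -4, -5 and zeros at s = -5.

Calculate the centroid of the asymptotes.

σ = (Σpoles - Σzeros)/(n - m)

σ = (Σpoles - Σzeros)/(n - m) = (-11 - (-5))/(3 - 1) = -6/2 = -3.0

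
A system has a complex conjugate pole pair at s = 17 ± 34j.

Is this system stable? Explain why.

Real part of poles is 17 (> 0, right half-plane). Unstable.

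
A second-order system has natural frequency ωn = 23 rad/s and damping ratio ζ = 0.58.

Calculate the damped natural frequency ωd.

ωd = ωn√(1 - ζ²) = 23√(1 - 0.58²) = 18.74 rad/s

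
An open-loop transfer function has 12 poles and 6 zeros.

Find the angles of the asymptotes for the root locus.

n - m = 12 - 6 = 6. Angles: θk = (2k + 1)·180°/6 = 30°, 90°, 150°, 210°, 270°, 330°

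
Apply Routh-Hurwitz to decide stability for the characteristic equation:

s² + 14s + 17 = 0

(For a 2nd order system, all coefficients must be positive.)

Coefficients: 1, 14, 17. All positive, so system is stable.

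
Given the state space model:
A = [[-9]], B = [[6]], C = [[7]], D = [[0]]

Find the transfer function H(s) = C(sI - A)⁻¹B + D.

(sI - A)⁻¹ = 1/(s + 9). H(s) = 7 × 6/(s + 9) + 0 = 42/(s + 9).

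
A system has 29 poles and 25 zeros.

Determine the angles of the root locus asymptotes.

n - m = 29 - 25 = 4. Angles: θk = (2k + 1)·180°/4 = 45°, 135°, 225°, 315°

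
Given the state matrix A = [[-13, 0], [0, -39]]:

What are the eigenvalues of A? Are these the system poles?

For diagonal matrix, eigenvalues are diagonal entries: λ₁ = -13, λ₂ = -39. Eigenvalues of A = system poles.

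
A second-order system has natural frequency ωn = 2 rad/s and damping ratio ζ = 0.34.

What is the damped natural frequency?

ωd = ωn√(1 - ζ²) = 2√(1 - 0.34²) = 1.88 rad/s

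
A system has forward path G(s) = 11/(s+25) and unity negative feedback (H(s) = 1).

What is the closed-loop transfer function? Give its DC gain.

T(s) = G/(1+GH) = [11/(s+25)] / [1 + 11/(s+25)] = 11/(s+25+11) = 11/(s+36). DC gain = 11/36 = 0.3056.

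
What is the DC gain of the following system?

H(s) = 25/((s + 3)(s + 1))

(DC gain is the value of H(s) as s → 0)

DC gain = H(0) = 25/(3 × 1) = 25/3 = 8.3333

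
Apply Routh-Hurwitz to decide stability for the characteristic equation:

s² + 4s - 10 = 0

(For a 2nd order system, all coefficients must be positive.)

Coefficients: 1, 4, -10. c=-10 not positive, so system is unstable.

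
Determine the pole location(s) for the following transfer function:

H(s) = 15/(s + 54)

Pole is where denominator = 0: s + 54 = 0, so s = -54.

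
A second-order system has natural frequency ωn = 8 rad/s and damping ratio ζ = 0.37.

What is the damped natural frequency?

ωd = ωn√(1 - ζ²) = 8√(1 - 0.37²) = 7.43 rad/s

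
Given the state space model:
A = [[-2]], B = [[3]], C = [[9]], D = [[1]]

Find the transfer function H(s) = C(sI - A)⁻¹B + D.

(sI - A)⁻¹ = 1/(s + 2). H(s) = 9×3/(s + 2) + 1 = (s + 29)/(s + 2).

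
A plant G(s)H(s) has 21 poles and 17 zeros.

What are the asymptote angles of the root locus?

n - m = 21 - 17 = 4. Angles: θk = (2k + 1)·180°/4 = 45°, 135°, 225°, 315°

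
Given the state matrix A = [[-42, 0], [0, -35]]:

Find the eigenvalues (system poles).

For diagonal matrix, eigenvalues are diagonal entries: λ₁ = -42, λ₂ = -35.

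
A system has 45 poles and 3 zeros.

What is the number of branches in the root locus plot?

Root locus has n branches where n = number of poles = 45.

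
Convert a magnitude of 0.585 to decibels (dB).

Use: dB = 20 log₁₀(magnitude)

dB = 20 log₁₀(0.585) = -4.7 dB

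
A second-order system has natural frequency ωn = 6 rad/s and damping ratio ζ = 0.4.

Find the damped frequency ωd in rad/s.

ωd = ωn√(1 - ζ²) = 6√(1 - 0.4²) = 5.5 rad/s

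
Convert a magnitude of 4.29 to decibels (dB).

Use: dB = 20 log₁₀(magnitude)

dB = 20 log₁₀(4.29) = 12.6 dB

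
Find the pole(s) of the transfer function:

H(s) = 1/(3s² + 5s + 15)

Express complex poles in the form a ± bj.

Discriminant = 5² - 4×3×15 = 25 - 180 = -155 < 0, so the poles are a complex conjugate pair s = (-5 ± j√155)/(2×3). Real part = -5/(2×3) = -5/6 ≈ -0.8333; imaginary part = ±√155/(2×3) ≈ 2.0750. Poles: s = -0.8333 ± 2.0750j.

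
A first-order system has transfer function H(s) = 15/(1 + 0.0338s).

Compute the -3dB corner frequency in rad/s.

Corner frequency = 1/τ = 1/0.0338 = 29.586 rad/s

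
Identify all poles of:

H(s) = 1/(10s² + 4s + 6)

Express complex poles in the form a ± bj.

Discriminant = 4² - 4×10×6 = 16 - 240 = -224 < 0, so the poles are a complex conjugate pair s = (-4 ± j√224)/(2×10). Real part = -4/(2×10) = -4/20 = -0.2; imaginary part = ±√224/(2×10) ≈ 0.7483. Poles: s = -0.2 ± 0.7483j.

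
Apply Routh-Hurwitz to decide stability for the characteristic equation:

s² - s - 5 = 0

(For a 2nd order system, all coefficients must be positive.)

Coefficients: 1, -1, -5. b=-1, c=-5 not positive, so system is unstable.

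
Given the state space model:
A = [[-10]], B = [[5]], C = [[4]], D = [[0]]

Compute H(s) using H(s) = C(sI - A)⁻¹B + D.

(sI - A)⁻¹ = 1/(s + 10). H(s) = 4 × 5/(s + 10) + 0 = 20/(s + 10).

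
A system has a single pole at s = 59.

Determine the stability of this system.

Pole at s = 59 is in the right half-plane. Unstable.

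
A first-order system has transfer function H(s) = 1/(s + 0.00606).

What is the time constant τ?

For H(s) = 1/(s + 1/τ), the pole is at -1/τ = -0.00606, so τ = 1/0.00606 = 165 s.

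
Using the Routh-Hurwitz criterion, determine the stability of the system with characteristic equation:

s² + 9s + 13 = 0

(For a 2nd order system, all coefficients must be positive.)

Coefficients: 1, 9, 13. All positive, so system is stable.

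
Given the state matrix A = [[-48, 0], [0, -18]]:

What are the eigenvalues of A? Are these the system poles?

For diagonal matrix, eigenvalues are diagonal entries: λ₁ = -48, λ₂ = -18. Eigenvalues of A = system poles.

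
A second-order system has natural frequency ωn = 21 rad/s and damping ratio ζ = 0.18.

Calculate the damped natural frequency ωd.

ωd = ωn√(1 - ζ²) = 21√(1 - 0.18²) = 20.66 rad/s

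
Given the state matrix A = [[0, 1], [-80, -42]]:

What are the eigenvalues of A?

det(A - λI) = λ² - (-42)λ + 80 = (λ - (-40))(λ - (-2)). Eigenvalues: -40, -2.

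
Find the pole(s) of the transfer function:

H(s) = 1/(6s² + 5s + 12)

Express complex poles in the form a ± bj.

Discriminant = 5² - 4×6×12 = 25 - 288 = -263 < 0, so the poles are a complex conjugate pair s = (-5 ± j√263)/(2×6). Real part = -5/(2×6) = -5/12 ≈ -0.4167; imaginary part = ±√263/(2×6) ≈ 1.3514. Poles: s = -0.4167 ± 1.3514j.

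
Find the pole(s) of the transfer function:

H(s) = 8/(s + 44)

Pole is where denominator = 0: s + 44 = 0, so s = -44.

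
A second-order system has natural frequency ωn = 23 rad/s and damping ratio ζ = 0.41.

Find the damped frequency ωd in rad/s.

ωd = ωn√(1 - ζ²) = 23√(1 - 0.41²) = 20.98 rad/s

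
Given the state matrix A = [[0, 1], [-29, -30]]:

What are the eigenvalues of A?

det(A - λI) = λ² - (-30)λ + 29 = (λ - (-29))(λ - (-1)). Eigenvalues: -29, -1.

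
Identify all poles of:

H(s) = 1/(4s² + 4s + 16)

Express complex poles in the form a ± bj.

Discriminant = 4² - 4×4×16 = 16 - 256 = -240 < 0, so the poles are a complex conjugate pair s = (-4 ± j√240)/(2×4). Real part = -4/(2×4) = -4/8 = -0.5; imaginary part = ±√240/(2×4) ≈ 1.9365. Poles: s = -0.5 ± 1.9365j.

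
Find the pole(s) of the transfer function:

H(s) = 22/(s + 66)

Pole is where denominator = 0: s + 66 = 0, so s = -66.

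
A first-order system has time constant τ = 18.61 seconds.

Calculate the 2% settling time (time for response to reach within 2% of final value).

For first-order system, 2% settling time ≈ 4τ = 4 × 18.61 = 74.44 s.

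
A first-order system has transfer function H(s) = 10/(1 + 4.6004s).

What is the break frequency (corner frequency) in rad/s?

Corner frequency = 1/τ = 1/4.6004 = 0.217 rad/s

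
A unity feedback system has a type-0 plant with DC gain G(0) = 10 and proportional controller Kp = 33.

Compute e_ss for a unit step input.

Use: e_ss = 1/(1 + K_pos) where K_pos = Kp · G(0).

K_pos = Kp · G(0) = 33 × 10 = 330. e_ss = 1/(1 + 330) = 0.0030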